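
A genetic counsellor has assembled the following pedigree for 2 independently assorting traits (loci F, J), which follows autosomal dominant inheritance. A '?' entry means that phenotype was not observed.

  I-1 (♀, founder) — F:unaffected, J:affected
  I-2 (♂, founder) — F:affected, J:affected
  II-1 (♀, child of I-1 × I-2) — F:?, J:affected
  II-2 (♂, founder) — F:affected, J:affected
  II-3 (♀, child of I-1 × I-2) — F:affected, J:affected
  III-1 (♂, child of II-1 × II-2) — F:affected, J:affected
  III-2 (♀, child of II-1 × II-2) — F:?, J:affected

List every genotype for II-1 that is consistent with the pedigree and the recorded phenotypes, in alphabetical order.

F/I-1 un ·: ff
F/I-2 aff ·: Ff|FF
F/II-1 ? I-1×I-2: ff|Ff
F/II-2 aff ·: Ff|FF
F/II-3 aff I-1×I-2: Ff
F/III-1 aff II-1×II-2: Ff|FF
F/III-2 ? II-1×II-2: ff|Ff|FF
⇒ F over [I-1,I-2,II-1,II-2,II-3,III-1,III-2]: 23 consistent
J/I-1 aff ·: Jj|JJ
J/I-2 aff ·: Jj|JJ
J/II-1 aff I-1×I-2: Jj|JJ
J/II-2 aff ·: Jj|JJ
J/II-3 aff I-1×I-2: Jj|JJ
J/III-1 aff II-1×II-2: Jj|JJ
J/III-2 aff II-1×II-2: Jj|JJ
⇒ J over [I-1,I-2,II-1,II-2,II-3,III-1,III-2]: 83 consistent

II-1 ∈ {Ff JJ, Ff Jj, ff JJ, ff Jj}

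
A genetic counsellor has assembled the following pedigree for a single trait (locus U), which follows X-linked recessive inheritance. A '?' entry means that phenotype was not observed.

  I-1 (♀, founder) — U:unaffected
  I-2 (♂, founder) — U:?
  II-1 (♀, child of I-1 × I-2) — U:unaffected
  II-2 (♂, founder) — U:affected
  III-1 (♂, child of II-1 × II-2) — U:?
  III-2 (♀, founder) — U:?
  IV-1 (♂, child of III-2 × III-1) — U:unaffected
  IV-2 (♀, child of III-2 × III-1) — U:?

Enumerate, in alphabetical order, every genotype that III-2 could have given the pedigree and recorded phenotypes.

III-2 ∈ {X^UX^U, X^UX^u}

U/I-1 un ·: X^UX^U|X^UX^u
U/I-2 ? ·: X^UY|X^uY
U/II-1 un I-1×I-2: X^UX^U|X^UX^u
U/II-2 aff ·: X^uY
U/III-1 ? II-1×II-2: X^UY|X^uY
U/III-2 ? ·: X^UX^U|X^UX^u
U/IV-1 un III-2×III-1: X^UY
U/IV-2 ? III-2×III-1: X^UX^U|X^UX^u|X^uX^u
⇒ U over [I-1,I-2,II-1,II-2,III-1,III-2,IV-1,IV-2]: 24 consistent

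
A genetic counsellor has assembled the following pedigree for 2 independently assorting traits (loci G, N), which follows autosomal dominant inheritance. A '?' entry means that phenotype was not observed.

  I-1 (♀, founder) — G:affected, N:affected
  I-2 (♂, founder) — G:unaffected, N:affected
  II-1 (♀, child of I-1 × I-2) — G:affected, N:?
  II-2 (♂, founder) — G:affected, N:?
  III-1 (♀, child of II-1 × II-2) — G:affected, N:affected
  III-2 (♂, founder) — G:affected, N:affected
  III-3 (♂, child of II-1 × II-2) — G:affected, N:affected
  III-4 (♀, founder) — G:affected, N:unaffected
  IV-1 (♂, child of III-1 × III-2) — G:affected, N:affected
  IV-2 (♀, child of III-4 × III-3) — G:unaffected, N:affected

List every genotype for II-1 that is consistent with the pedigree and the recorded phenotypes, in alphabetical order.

II-1 ∈ {Gg NN, Gg Nn, Gg nn}

G/I-1 aff ·: Gg|GG
G/I-2 un ·: gg
G/II-1 aff I-1×I-2: Gg
G/II-2 aff ·: Gg|GG
G/III-1 aff II-1×II-2: Gg|GG
G/III-2 aff ·: Gg|GG
G/III-3 aff II-1×II-2: Gg
G/III-4 aff ·: Gg
G/IV-1 aff III-1×III-2: Gg|GG
G/IV-2 un III-4×III-3: gg
⇒ G over [I-1,I-2,II-1,II-2,III-1,III-2,III-3,III-4,IV-1,IV-2]: 28 consistent
N/I-1 aff ·: Nn|NN
N/I-2 aff ·: Nn|NN
N/II-1 ? I-1×I-2: nn|Nn|NN
N/II-2 ? ·: nn|Nn|NN
N/III-1 aff II-1×II-2: Nn|NN
N/III-2 aff ·: Nn|NN
N/III-3 aff II-1×II-2: Nn|NN
N/III-4 un ·: nn
N/IV-1 aff III-1×III-2: Nn|NN
N/IV-2 aff III-4×III-3: Nn
⇒ N over [I-1,I-2,II-1,II-2,III-1,III-2,III-3,III-4,IV-1,IV-2]: 188 consistent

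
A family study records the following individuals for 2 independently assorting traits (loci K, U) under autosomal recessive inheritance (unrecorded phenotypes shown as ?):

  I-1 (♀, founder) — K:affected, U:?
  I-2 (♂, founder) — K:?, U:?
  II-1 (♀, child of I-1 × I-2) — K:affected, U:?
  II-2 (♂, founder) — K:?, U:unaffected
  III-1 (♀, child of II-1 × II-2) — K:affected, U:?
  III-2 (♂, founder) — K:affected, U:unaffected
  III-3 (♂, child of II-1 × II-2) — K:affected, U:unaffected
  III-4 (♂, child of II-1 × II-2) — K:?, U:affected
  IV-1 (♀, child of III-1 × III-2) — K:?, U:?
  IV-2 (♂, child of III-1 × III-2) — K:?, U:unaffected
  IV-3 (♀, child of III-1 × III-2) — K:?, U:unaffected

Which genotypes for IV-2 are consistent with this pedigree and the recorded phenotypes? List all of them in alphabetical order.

IV-2 ∈ {kk UU, kk Uu}

K/I-1 aff ·: kk
K/I-2 ? ·: Kk|kk
K/II-1 aff I-1×I-2: kk
K/II-2 ? ·: Kk|kk
K/III-1 aff II-1×II-2: kk
K/III-2 aff ·: kk
K/III-3 aff II-1×II-2: kk
K/III-4 ? II-1×II-2: Kk|kk
K/IV-1 ? III-1×III-2: kk
K/IV-2 ? III-1×III-2: kk
K/IV-3 ? III-1×III-2: kk
⇒ K over [I-1,I-2,II-1,II-2,III-1,III-2,III-3,III-4,IV-1,IV-2,IV-3]: 6 consistent
U/I-1 ? ·: UU|Uu|uu
U/I-2 ? ·: UU|Uu|uu
U/II-1 ? I-1×I-2: Uu|uu
U/II-2 un ·: Uu
U/III-1 ? II-1×II-2: UU|Uu|uu
U/III-2 un ·: UU|Uu
U/III-3 un II-1×II-2: UU|Uu
U/III-4 aff II-1×II-2: uu
U/IV-1 ? III-1×III-2: UU|Uu|uu
U/IV-2 un III-1×III-2: UU|Uu
U/IV-3 un III-1×III-2: UU|Uu
⇒ U over [I-1,I-2,II-1,II-2,III-1,III-2,III-3,III-4,IV-1,IV-2,IV-3]: 540 consistent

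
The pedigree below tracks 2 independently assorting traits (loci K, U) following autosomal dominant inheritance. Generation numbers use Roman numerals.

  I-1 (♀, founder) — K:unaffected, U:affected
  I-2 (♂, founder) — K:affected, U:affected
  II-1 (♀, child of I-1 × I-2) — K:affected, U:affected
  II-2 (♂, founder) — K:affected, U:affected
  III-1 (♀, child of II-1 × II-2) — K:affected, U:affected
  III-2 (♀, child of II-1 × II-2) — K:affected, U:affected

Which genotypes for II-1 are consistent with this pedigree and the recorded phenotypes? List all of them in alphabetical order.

II-1 ∈ {Kk UU, Kk Uu}

K/I-1 un ·: kk
K/I-2 aff ·: Kk|KK
K/II-1 aff I-1×I-2: Kk
K/II-2 aff ·: Kk|KK
K/III-1 aff II-1×II-2: Kk|KK
K/III-2 aff II-1×II-2: Kk|KK
⇒ K over [I-1,I-2,II-1,II-2,III-1,III-2]: 16 consistent
U/I-1 aff ·: Uu|UU
U/I-2 aff ·: Uu|UU
U/II-1 aff I-1×I-2: Uu|UU
U/II-2 aff ·: Uu|UU
U/III-1 aff II-1×II-2: Uu|UU
U/III-2 aff II-1×II-2: Uu|UU
⇒ U over [I-1,I-2,II-1,II-2,III-1,III-2]: 44 consistent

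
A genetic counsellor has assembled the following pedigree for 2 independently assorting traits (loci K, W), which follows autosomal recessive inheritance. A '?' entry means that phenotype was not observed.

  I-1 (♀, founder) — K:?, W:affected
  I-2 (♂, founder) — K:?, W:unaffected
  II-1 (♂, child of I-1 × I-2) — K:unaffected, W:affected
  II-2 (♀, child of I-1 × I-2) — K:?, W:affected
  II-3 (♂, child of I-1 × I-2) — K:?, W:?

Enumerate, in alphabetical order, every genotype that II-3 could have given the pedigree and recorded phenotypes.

II-3 ∈ {KK Ww, KK ww, Kk Ww, Kk ww, kk Ww, kk ww}

K/I-1 ? ·: KK|Kk|kk
K/I-2 ? ·: KK|Kk|kk
K/II-1 un I-1×I-2: KK|Kk
K/II-2 ? I-1×I-2: KK|Kk|kk
K/II-3 ? I-1×I-2: KK|Kk|kk
⇒ K over [I-1,I-2,II-1,II-2,II-3]: 45 consistent
W/I-1 aff ·: ww
W/I-2 un ·: Ww
W/II-1 aff I-1×I-2: ww
W/II-2 aff I-1×I-2: ww
W/II-3 ? I-1×I-2: Ww|ww
⇒ W over [I-1,I-2,II-1,II-2,II-3]: 2 consistent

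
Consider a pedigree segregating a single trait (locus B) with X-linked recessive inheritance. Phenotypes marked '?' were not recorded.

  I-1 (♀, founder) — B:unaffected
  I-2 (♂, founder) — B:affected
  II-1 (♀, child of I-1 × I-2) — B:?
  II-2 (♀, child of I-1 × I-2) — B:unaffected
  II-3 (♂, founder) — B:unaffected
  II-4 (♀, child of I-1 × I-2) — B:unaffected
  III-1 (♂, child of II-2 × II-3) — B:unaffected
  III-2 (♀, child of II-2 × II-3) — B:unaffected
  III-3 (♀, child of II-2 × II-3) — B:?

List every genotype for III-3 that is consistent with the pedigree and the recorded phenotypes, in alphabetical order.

B/I-1 un ·: X^BX^B|X^BX^b
B/I-2 aff ·: X^bY
B/II-1 ? I-1×I-2: X^BX^b|X^bX^b
B/II-2 un I-1×I-2: X^BX^b
B/II-3 un ·: X^BY
B/II-4 un I-1×I-2: X^BX^b
B/III-1 un II-2×II-3: X^BY
B/III-2 un II-2×II-3: X^BX^B|X^BX^b
B/III-3 ? II-2×II-3: X^BX^B|X^BX^b
⇒ B over [I-1,I-2,II-1,II-2,II-3,II-4,III-1,III-2,III-3]: 12 consistent

III-3 ∈ {X^BX^B, X^BX^b}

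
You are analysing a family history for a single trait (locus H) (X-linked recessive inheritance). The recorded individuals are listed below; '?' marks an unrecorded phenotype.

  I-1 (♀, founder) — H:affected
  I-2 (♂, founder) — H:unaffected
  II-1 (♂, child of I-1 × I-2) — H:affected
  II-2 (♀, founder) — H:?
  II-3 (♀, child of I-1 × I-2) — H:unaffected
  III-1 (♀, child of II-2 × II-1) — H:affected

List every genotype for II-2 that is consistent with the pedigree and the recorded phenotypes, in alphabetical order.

H/I-1 aff ·: X^hX^h
H/I-2 un ·: X^HY
H/II-1 aff I-1×I-2: X^hY
H/II-2 ? ·: X^HX^h|X^hX^h
H/II-3 un I-1×I-2: X^HX^h
H/III-1 aff II-2×II-1: X^hX^h
⇒ H over [I-1,I-2,II-1,II-2,II-3,III-1]: 2 consistent

II-2 ∈ {X^HX^h, X^hX^h}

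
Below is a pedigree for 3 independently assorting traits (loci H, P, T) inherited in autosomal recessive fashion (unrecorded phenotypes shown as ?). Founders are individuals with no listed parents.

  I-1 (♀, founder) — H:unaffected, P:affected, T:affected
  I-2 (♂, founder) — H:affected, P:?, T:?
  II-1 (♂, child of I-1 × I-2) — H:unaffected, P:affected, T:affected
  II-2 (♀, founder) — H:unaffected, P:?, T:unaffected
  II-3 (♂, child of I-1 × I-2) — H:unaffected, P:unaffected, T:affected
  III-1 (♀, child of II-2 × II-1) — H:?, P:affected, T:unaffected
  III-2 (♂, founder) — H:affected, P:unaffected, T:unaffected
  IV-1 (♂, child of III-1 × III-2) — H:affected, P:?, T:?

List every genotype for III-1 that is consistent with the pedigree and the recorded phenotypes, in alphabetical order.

H/I-1 un ·: HH|Hh
H/I-2 aff ·: hh
H/II-1 un I-1×I-2: Hh
H/II-2 un ·: HH|Hh
H/II-3 un I-1×I-2: Hh
H/III-1 ? II-2×II-1: Hh|hh
H/III-2 aff ·: hh
H/IV-1 aff III-1×III-2: hh
⇒ H over [I-1,I-2,II-1,II-2,II-3,III-1,III-2,IV-1]: 6 consistent
P/I-1 aff ·: pp
P/I-2 ? ·: Pp
P/II-1 aff I-1×I-2: pp
P/II-2 ? ·: Pp|pp
P/II-3 un I-1×I-2: Pp
P/III-1 aff II-2×II-1: pp
P/III-2 un ·: PP|Pp
P/IV-1 ? III-1×III-2: Pp|pp
⇒ P over [I-1,I-2,II-1,II-2,II-3,III-1,III-2,IV-1]: 6 consistent
T/I-1 aff ·: tt
T/I-2 ? ·: Tt|tt
T/II-1 aff I-1×I-2: tt
T/II-2 un ·: TT|Tt
T/II-3 aff I-1×I-2: tt
T/III-1 un II-2×II-1: Tt
T/III-2 un ·: TT|Tt
T/IV-1 ? III-1×III-2: TT|Tt|tt
⇒ T over [I-1,I-2,II-1,II-2,II-3,III-1,III-2,IV-1]: 20 consistent

III-1 ∈ {Hh pp Tt, hh pp Tt}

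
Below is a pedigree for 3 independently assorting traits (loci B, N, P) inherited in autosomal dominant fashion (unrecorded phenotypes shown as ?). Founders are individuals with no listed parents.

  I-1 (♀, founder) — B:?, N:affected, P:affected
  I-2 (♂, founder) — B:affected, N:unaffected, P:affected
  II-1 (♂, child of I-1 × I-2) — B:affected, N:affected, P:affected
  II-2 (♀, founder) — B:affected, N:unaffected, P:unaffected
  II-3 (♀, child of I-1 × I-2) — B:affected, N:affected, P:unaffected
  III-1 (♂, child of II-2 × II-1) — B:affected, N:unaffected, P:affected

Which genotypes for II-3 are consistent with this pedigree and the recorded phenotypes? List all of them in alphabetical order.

B/I-1 ? ·: bb|Bb|BB
B/I-2 aff ·: Bb|BB
B/II-1 aff I-1×I-2: Bb|BB
B/II-2 aff ·: Bb|BB
B/II-3 aff I-1×I-2: Bb|BB
B/III-1 aff II-2×II-1: Bb|BB
⇒ B over [I-1,I-2,II-1,II-2,II-3,III-1]: 53 consistent
N/I-1 aff ·: Nn|NN
N/I-2 un ·: nn
N/II-1 aff I-1×I-2: Nn
N/II-2 un ·: nn
N/II-3 aff I-1×I-2: Nn
N/III-1 un II-2×II-1: nn
⇒ N over [I-1,I-2,II-1,II-2,II-3,III-1]: 2 consistent
P/I-1 aff ·: Pp
P/I-2 aff ·: Pp
P/II-1 aff I-1×I-2: Pp|PP
P/II-2 un ·: pp
P/II-3 un I-1×I-2: pp
P/III-1 aff II-2×II-1: Pp
⇒ P over [I-1,I-2,II-1,II-2,II-3,III-1]: 2 consistent

II-3 ∈ {BB Nn pp, Bb Nn pp}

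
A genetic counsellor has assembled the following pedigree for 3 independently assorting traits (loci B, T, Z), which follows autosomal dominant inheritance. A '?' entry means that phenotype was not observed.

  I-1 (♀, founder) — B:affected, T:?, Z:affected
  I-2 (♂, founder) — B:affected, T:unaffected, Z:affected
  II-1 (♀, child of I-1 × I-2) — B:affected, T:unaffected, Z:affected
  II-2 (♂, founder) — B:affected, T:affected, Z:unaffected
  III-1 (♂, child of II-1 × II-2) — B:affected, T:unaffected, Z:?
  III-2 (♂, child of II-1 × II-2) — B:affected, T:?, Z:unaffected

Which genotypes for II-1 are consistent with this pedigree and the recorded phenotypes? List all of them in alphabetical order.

B/I-1 aff ·: Bb|BB
B/I-2 aff ·: Bb|BB
B/II-1 aff I-1×I-2: Bb|BB
B/II-2 aff ·: Bb|BB
B/III-1 aff II-1×II-2: Bb|BB
B/III-2 aff II-1×II-2: Bb|BB
⇒ B over [I-1,I-2,II-1,II-2,III-1,III-2]: 44 consistent
T/I-1 ? ·: tt|Tt
T/I-2 un ·: tt
T/II-1 un I-1×I-2: tt
T/II-2 aff ·: Tt
T/III-1 un II-1×II-2: tt
T/III-2 ? II-1×II-2: tt|Tt
⇒ T over [I-1,I-2,II-1,II-2,III-1,III-2]: 4 consistent
Z/I-1 aff ·: Zz|ZZ
Z/I-2 aff ·: Zz|ZZ
Z/II-1 aff I-1×I-2: Zz
Z/II-2 un ·: zz
Z/III-1 ? II-1×II-2: zz|Zz
Z/III-2 un II-1×II-2: zz
⇒ Z over [I-1,I-2,II-1,II-2,III-1,III-2]: 6 consistent

II-1 ∈ {BB tt Zz, Bb tt Zz}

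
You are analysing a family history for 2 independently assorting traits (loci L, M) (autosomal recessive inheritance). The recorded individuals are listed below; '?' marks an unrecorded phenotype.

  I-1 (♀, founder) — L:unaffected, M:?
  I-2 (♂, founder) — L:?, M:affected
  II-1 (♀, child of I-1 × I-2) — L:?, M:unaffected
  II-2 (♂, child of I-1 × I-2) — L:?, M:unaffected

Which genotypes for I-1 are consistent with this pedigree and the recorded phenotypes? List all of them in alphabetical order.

I-1 ∈ {LL MM, LL Mm, Ll MM, Ll Mm}

L/I-1 un ·: LL|Ll
L/I-2 ? ·: LL|Ll|ll
L/II-1 ? I-1×I-2: LL|Ll|ll
L/II-2 ? I-1×I-2: LL|Ll|ll
⇒ L over [I-1,I-2,II-1,II-2]: 23 consistent
M/I-1 ? ·: MM|Mm
M/I-2 aff ·: mm
M/II-1 un I-1×I-2: Mm
M/II-2 un I-1×I-2: Mm
⇒ M over [I-1,I-2,II-1,II-2]: 2 consistent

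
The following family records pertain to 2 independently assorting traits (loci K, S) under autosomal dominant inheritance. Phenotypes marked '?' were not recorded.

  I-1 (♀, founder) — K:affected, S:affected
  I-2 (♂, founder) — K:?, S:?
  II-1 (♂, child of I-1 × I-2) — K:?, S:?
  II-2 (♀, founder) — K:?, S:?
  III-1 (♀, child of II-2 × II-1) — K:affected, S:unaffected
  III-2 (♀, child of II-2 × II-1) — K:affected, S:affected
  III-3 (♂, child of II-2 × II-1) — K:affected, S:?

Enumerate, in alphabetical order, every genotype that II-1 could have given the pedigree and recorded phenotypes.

II-1 ∈ {KK Ss, KK ss, Kk Ss, Kk ss, kk Ss, kk ss}

K/I-1 aff ·: Kk|KK
K/I-2 ? ·: kk|Kk|KK
K/II-1 ? I-1×I-2: kk|Kk|KK
K/II-2 ? ·: kk|Kk|KK
K/III-1 aff II-2×II-1: Kk|KK
K/III-2 aff II-2×II-1: Kk|KK
K/III-3 aff II-2×II-1: Kk|KK
⇒ K over [I-1,I-2,II-1,II-2,III-1,III-2,III-3]: 129 consistent
S/I-1 aff ·: Ss|SS
S/I-2 ? ·: ss|Ss|SS
S/II-1 ? I-1×I-2: ss|Ss
S/II-2 ? ·: ss|Ss
S/III-1 un II-2×II-1: ss
S/III-2 aff II-2×II-1: Ss|SS
S/III-3 ? II-2×II-1: ss|Ss|SS
⇒ S over [I-1,I-2,II-1,II-2,III-1,III-2,III-3]: 44 consistent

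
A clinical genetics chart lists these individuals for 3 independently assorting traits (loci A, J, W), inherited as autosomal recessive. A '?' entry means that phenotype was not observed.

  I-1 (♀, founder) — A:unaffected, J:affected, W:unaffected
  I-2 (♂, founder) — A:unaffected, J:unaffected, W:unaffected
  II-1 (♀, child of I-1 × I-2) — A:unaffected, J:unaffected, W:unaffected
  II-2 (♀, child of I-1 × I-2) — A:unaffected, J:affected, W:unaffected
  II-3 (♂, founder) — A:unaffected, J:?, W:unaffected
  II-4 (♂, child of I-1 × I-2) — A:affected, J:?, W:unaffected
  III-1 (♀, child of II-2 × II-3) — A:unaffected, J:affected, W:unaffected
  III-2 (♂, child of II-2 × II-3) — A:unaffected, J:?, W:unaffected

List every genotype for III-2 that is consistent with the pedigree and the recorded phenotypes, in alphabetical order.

III-2 ∈ {AA Jj WW, AA Jj Ww, AA jj WW, AA jj Ww, Aa Jj WW, Aa Jj Ww, Aa jj WW, Aa jj Ww}

A/I-1 un ·: Aa
A/I-2 un ·: Aa
A/II-1 un I-1×I-2: AA|Aa
A/II-2 un I-1×I-2: AA|Aa
A/II-3 un ·: AA|Aa
A/II-4 aff I-1×I-2: aa
A/III-1 un II-2×II-3: AA|Aa
A/III-2 un II-2×II-3: AA|Aa
⇒ A over [I-1,I-2,II-1,II-2,II-3,II-4,III-1,III-2]: 26 consistent
J/I-1 aff ·: jj
J/I-2 un ·: Jj
J/II-1 un I-1×I-2: Jj
J/II-2 aff I-1×I-2: jj
J/II-3 ? ·: Jj|jj
J/II-4 ? I-1×I-2: Jj|jj
J/III-1 aff II-2×II-3: jj
J/III-2 ? II-2×II-3: Jj|jj
⇒ J over [I-1,I-2,II-1,II-2,II-3,II-4,III-1,III-2]: 6 consistent
W/I-1 un ·: WW|Ww
W/I-2 un ·: WW|Ww
W/II-1 un I-1×I-2: WW|Ww
W/II-2 un I-1×I-2: WW|Ww
W/II-3 un ·: WW|Ww
W/II-4 un I-1×I-2: WW|Ww
W/III-1 un II-2×II-3: WW|Ww
W/III-2 un II-2×II-3: WW|Ww
⇒ W over [I-1,I-2,II-1,II-2,II-3,II-4,III-1,III-2]: 161 consistent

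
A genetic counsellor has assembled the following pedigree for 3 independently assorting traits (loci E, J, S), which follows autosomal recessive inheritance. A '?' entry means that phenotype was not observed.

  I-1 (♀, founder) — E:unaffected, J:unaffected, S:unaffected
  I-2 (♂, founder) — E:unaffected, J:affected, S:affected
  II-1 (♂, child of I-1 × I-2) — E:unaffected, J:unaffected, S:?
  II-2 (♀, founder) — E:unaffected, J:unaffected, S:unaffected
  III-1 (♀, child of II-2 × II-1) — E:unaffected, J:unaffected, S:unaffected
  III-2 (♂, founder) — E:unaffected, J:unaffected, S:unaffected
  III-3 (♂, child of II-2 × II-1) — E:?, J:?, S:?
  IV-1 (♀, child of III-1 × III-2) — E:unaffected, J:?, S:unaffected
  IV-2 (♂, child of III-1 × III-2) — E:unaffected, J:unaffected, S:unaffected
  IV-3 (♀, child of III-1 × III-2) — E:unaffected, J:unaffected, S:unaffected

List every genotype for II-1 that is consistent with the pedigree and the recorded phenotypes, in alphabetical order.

II-1 ∈ {EE Jj Ss, EE Jj ss, Ee Jj Ss, Ee Jj ss}

E/I-1 un ·: EE|Ee
E/I-2 un ·: EE|Ee
E/II-1 un I-1×I-2: EE|Ee
E/II-2 un ·: EE|Ee
E/III-1 un II-2×II-1: EE|Ee
E/III-2 un ·: EE|Ee
E/III-3 ? II-2×II-1: EE|Ee|ee
E/IV-1 un III-1×III-2: EE|Ee
E/IV-2 un III-1×III-2: EE|Ee
E/IV-3 un III-1×III-2: EE|Ee
⇒ E over [I-1,I-2,II-1,II-2,III-1,III-2,III-3,IV-1,IV-2,IV-3]: 611 consistent
J/I-1 un ·: JJ|Jj
J/I-2 aff ·: jj
J/II-1 un I-1×I-2: Jj
J/II-2 un ·: JJ|Jj
J/III-1 un II-2×II-1: JJ|Jj
J/III-2 un ·: JJ|Jj
J/III-3 ? II-2×II-1: JJ|Jj|jj
J/IV-1 ? III-1×III-2: JJ|Jj|jj
J/IV-2 un III-1×III-2: JJ|Jj
J/IV-3 un III-1×III-2: JJ|Jj
⇒ J over [I-1,I-2,II-1,II-2,III-1,III-2,III-3,IV-1,IV-2,IV-3]: 290 consistent
S/I-1 un ·: SS|Ss
S/I-2 aff ·: ss
S/II-1 ? I-1×I-2: Ss|ss
S/II-2 un ·: SS|Ss
S/III-1 un II-2×II-1: SS|Ss
S/III-2 un ·: SS|Ss
S/III-3 ? II-2×II-1: SS|Ss|ss
S/IV-1 un III-1×III-2: SS|Ss
S/IV-2 un III-1×III-2: SS|Ss
S/IV-3 un III-1×III-2: SS|Ss
⇒ S over [I-1,I-2,II-1,II-2,III-1,III-2,III-3,IV-1,IV-2,IV-3]: 298 consistent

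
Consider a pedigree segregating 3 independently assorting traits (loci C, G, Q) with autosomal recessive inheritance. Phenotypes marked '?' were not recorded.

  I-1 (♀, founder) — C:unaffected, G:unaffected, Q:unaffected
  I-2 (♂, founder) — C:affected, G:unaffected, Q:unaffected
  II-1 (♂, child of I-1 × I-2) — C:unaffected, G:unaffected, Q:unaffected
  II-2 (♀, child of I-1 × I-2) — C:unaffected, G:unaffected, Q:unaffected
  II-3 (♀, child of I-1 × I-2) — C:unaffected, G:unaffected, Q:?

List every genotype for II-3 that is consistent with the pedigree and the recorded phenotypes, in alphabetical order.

II-3 ∈ {Cc GG QQ, Cc GG Qq, Cc GG qq, Cc Gg QQ, Cc Gg Qq, Cc Gg qq}

C/I-1 un ·: CC|Cc
C/I-2 aff ·: cc
C/II-1 un I-1×I-2: Cc
C/II-2 un I-1×I-2: Cc
C/II-3 un I-1×I-2: Cc
⇒ C over [I-1,I-2,II-1,II-2,II-3]: 2 consistent
G/I-1 un ·: GG|Gg
G/I-2 un ·: GG|Gg
G/II-1 un I-1×I-2: GG|Gg
G/II-2 un I-1×I-2: GG|Gg
G/II-3 un I-1×I-2: GG|Gg
⇒ G over [I-1,I-2,II-1,II-2,II-3]: 25 consistent
Q/I-1 un ·: QQ|Qq
Q/I-2 un ·: QQ|Qq
Q/II-1 un I-1×I-2: QQ|Qq
Q/II-2 un I-1×I-2: QQ|Qq
Q/II-3 ? I-1×I-2: QQ|Qq|qq
⇒ Q over [I-1,I-2,II-1,II-2,II-3]: 29 consistent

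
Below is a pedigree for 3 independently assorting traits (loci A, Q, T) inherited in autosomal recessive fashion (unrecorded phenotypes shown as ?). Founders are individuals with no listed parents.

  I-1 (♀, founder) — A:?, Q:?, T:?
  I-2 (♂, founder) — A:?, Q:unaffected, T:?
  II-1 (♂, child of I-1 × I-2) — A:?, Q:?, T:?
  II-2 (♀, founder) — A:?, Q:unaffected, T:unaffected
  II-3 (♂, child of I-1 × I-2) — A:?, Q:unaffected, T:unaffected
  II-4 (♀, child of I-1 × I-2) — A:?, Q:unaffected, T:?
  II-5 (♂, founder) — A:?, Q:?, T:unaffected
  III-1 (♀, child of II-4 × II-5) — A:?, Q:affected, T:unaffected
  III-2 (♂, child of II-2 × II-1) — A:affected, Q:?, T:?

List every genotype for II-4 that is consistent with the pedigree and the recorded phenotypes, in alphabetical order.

A/I-1 ? ·: AA|Aa|aa
A/I-2 ? ·: AA|Aa|aa
A/II-1 ? I-1×I-2: Aa|aa
A/II-2 ? ·: Aa|aa
A/II-3 ? I-1×I-2: AA|Aa|aa
A/II-4 ? I-1×I-2: AA|Aa|aa
A/II-5 ? ·: AA|Aa|aa
A/III-1 ? II-4×II-5: AA|Aa|aa
A/III-2 aff II-2×II-1: aa
⇒ A over [I-1,I-2,II-1,II-2,II-3,II-4,II-5,III-1,III-2]: 480 consistent
Q/I-1 ? ·: QQ|Qq|qq
Q/I-2 un ·: QQ|Qq
Q/II-1 ? I-1×I-2: QQ|Qq|qq
Q/II-2 un ·: QQ|Qq
Q/II-3 un I-1×I-2: QQ|Qq
Q/II-4 un I-1×I-2: Qq
Q/II-5 ? ·: Qq|qq
Q/III-1 aff II-4×II-5: qq
Q/III-2 ? II-2×II-1: QQ|Qq|qq
⇒ Q over [I-1,I-2,II-1,II-2,II-3,II-4,II-5,III-1,III-2]: 134 consistent
T/I-1 ? ·: TT|Tt|tt
T/I-2 ? ·: TT|Tt|tt
T/II-1 ? I-1×I-2: TT|Tt|tt
T/II-2 un ·: TT|Tt
T/II-3 un I-1×I-2: TT|Tt
T/II-4 ? I-1×I-2: TT|Tt|tt
T/II-5 un ·: TT|Tt
T/III-1 un II-4×II-5: TT|Tt
T/III-2 ? II-2×II-1: TT|Tt|tt
⇒ T over [I-1,I-2,II-1,II-2,II-3,II-4,II-5,III-1,III-2]: 567 consistent

II-4 ∈ {AA Qq TT, AA Qq Tt, AA Qq tt, Aa Qq TT, Aa Qq Tt, Aa Qq tt, aa Qq TT, aa Qq Tt, aa Qq tt}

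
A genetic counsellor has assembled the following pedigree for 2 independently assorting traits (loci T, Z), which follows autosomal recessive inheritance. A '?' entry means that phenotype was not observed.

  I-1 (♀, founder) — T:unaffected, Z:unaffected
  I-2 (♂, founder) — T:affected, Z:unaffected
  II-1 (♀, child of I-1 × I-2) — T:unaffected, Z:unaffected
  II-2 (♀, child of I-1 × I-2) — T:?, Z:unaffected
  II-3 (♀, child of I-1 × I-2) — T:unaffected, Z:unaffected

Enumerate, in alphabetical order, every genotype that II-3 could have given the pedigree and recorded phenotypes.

T/I-1 un ·: TT|Tt
T/I-2 aff ·: tt
T/II-1 un I-1×I-2: Tt
T/II-2 ? I-1×I-2: Tt|tt
T/II-3 un I-1×I-2: Tt
⇒ T over [I-1,I-2,II-1,II-2,II-3]: 3 consistent
Z/I-1 un ·: ZZ|Zz
Z/I-2 un ·: ZZ|Zz
Z/II-1 un I-1×I-2: ZZ|Zz
Z/II-2 un I-1×I-2: ZZ|Zz
Z/II-3 un I-1×I-2: ZZ|Zz
⇒ Z over [I-1,I-2,II-1,II-2,II-3]: 25 consistent

II-3 ∈ {Tt ZZ, Tt Zz}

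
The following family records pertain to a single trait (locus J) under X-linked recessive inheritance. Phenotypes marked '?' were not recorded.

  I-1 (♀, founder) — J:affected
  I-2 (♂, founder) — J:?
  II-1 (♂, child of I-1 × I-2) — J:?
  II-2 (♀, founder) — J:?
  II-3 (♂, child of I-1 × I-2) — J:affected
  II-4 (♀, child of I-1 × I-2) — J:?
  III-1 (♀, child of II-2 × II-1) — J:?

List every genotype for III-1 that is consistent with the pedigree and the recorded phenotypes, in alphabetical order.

J/I-1 aff ·: X^jX^j
J/I-2 ? ·: X^JY|X^jY
J/II-1 ? I-1×I-2: X^jY
J/II-2 ? ·: X^JX^J|X^JX^j|X^jX^j
J/II-3 aff I-1×I-2: X^jY
J/II-4 ? I-1×I-2: X^JX^j|X^jX^j
J/III-1 ? II-2×II-1: X^JX^j|X^jX^j
⇒ J over [I-1,I-2,II-1,II-2,II-3,II-4,III-1]: 8 consistent

III-1 ∈ {X^JX^j, X^jX^j}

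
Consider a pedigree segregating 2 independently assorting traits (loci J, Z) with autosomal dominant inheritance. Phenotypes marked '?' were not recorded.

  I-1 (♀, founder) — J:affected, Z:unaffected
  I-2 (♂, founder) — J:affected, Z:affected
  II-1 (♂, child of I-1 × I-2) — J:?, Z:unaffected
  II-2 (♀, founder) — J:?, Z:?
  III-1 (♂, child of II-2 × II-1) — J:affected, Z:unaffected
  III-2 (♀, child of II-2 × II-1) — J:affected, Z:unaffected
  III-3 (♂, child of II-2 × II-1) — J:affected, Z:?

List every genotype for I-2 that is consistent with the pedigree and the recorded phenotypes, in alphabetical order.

I-2 ∈ {JJ Zz, Jj Zz}

J/I-1 aff ·: Jj|JJ
J/I-2 aff ·: Jj|JJ
J/II-1 ? I-1×I-2: jj|Jj|JJ
J/II-2 ? ·: jj|Jj|JJ
J/III-1 aff II-2×II-1: Jj|JJ
J/III-2 aff II-2×II-1: Jj|JJ
J/III-3 aff II-2×II-1: Jj|JJ
⇒ J over [I-1,I-2,II-1,II-2,III-1,III-2,III-3]: 93 consistent
Z/I-1 un ·: zz
Z/I-2 aff ·: Zz
Z/II-1 un I-1×I-2: zz
Z/II-2 ? ·: zz|Zz
Z/III-1 un II-2×II-1: zz
Z/III-2 un II-2×II-1: zz
Z/III-3 ? II-2×II-1: zz|Zz
⇒ Z over [I-1,I-2,II-1,II-2,III-1,III-2,III-3]: 3 consistent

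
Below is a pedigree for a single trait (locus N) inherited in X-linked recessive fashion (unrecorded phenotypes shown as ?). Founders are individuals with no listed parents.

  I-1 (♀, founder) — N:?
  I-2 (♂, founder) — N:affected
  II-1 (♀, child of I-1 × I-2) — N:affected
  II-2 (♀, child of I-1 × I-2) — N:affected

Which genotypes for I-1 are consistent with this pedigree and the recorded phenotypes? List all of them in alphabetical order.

I-1 ∈ {X^NX^n, X^nX^n}

N/I-1 ? ·: X^NX^n|X^nX^n
N/I-2 aff ·: X^nY
N/II-1 aff I-1×I-2: X^nX^n
N/II-2 aff I-1×I-2: X^nX^n
⇒ N over [I-1,I-2,II-1,II-2]: 2 consistent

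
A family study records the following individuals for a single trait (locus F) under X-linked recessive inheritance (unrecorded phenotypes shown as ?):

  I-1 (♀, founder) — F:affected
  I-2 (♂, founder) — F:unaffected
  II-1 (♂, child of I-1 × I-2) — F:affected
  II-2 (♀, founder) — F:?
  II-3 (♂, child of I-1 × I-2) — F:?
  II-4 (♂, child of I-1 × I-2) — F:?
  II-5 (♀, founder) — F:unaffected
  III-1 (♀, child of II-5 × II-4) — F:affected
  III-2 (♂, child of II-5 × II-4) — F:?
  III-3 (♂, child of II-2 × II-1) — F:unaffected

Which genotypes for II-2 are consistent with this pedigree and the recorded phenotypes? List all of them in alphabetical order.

II-2 ∈ {X^FX^F, X^FX^f}

F/I-1 aff ·: X^fX^f
F/I-2 un ·: X^FY
F/II-1 aff I-1×I-2: X^fY
F/II-2 ? ·: X^FX^F|X^FX^f
F/II-3 ? I-1×I-2: X^fY
F/II-4 ? I-1×I-2: X^fY
F/II-5 un ·: X^FX^f
F/III-1 aff II-5×II-4: X^fX^f
F/III-2 ? II-5×II-4: X^FY|X^fY
F/III-3 un II-2×II-1: X^FY
⇒ F over [I-1,I-2,II-1,II-2,II-3,II-4,II-5,III-1,III-2,III-3]: 4 consistent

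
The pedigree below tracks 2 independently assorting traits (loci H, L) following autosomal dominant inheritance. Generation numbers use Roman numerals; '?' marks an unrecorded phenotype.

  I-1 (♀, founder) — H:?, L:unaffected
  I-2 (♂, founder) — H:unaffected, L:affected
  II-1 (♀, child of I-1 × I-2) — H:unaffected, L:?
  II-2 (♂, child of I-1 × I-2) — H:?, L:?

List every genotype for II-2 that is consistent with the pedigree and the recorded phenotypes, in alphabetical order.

H/I-1 ? ·: hh|Hh
H/I-2 un ·: hh
H/II-1 un I-1×I-2: hh
H/II-2 ? I-1×I-2: hh|Hh
⇒ H over [I-1,I-2,II-1,II-2]: 3 consistent
L/I-1 un ·: ll
L/I-2 aff ·: Ll|LL
L/II-1 ? I-1×I-2: ll|Ll
L/II-2 ? I-1×I-2: ll|Ll
⇒ L over [I-1,I-2,II-1,II-2]: 5 consistent

II-2 ∈ {Hh Ll, Hh ll, hh Ll, hh ll}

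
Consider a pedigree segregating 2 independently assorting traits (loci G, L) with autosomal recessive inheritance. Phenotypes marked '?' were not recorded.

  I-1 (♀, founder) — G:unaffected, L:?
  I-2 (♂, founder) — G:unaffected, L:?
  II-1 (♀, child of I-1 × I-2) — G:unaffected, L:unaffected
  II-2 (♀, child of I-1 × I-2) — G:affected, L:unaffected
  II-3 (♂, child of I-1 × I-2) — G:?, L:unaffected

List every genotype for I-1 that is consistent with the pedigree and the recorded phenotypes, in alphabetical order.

I-1 ∈ {Gg LL, Gg Ll, Gg ll}

G/I-1 un ·: Gg
G/I-2 un ·: Gg
G/II-1 un I-1×I-2: GG|Gg
G/II-2 aff I-1×I-2: gg
G/II-3 ? I-1×I-2: GG|Gg|gg
⇒ G over [I-1,I-2,II-1,II-2,II-3]: 6 consistent
L/I-1 ? ·: LL|Ll|ll
L/I-2 ? ·: LL|Ll|ll
L/II-1 un I-1×I-2: LL|Ll
L/II-2 un I-1×I-2: LL|Ll
L/II-3 un I-1×I-2: LL|Ll
⇒ L over [I-1,I-2,II-1,II-2,II-3]: 29 consistent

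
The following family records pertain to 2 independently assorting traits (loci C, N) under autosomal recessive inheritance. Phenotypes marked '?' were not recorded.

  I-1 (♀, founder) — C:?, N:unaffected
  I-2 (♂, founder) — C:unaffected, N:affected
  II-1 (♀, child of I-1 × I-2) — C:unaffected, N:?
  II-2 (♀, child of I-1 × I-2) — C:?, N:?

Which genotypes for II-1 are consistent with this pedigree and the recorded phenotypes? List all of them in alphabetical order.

II-1 ∈ {CC Nn, CC nn, Cc Nn, Cc nn}

C/I-1 ? ·: CC|Cc|cc
C/I-2 un ·: CC|Cc
C/II-1 un I-1×I-2: CC|Cc
C/II-2 ? I-1×I-2: CC|Cc|cc
⇒ C over [I-1,I-2,II-1,II-2]: 18 consistent
N/I-1 un ·: NN|Nn
N/I-2 aff ·: nn
N/II-1 ? I-1×I-2: Nn|nn
N/II-2 ? I-1×I-2: Nn|nn
⇒ N over [I-1,I-2,II-1,II-2]: 5 consistent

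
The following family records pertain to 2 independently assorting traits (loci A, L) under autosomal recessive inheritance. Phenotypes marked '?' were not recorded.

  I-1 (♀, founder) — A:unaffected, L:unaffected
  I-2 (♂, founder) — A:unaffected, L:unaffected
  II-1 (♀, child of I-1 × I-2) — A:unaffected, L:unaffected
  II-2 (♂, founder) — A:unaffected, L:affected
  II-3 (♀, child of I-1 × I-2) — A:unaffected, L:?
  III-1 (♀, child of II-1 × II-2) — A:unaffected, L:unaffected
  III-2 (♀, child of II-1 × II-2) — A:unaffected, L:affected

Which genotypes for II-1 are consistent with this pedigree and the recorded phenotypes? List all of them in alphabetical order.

A/I-1 un ·: AA|Aa
A/I-2 un ·: AA|Aa
A/II-1 un I-1×I-2: AA|Aa
A/II-2 un ·: AA|Aa
A/II-3 un I-1×I-2: AA|Aa
A/III-1 un II-1×II-2: AA|Aa
A/III-2 un II-1×II-2: AA|Aa
⇒ A over [I-1,I-2,II-1,II-2,II-3,III-1,III-2]: 83 consistent
L/I-1 un ·: LL|Ll
L/I-2 un ·: LL|Ll
L/II-1 un I-1×I-2: Ll
L/II-2 aff ·: ll
L/II-3 ? I-1×I-2: LL|Ll|ll
L/III-1 un II-1×II-2: Ll
L/III-2 aff II-1×II-2: ll
⇒ L over [I-1,I-2,II-1,II-2,II-3,III-1,III-2]: 7 consistent

II-1 ∈ {AA Ll, Aa Ll}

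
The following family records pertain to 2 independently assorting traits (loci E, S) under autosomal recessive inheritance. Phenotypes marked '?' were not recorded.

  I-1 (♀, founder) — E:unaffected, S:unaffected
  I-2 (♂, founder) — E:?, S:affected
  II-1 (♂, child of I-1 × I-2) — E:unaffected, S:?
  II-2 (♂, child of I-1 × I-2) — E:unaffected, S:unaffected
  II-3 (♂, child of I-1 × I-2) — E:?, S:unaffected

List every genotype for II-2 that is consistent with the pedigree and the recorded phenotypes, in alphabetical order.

E/I-1 un ·: EE|Ee
E/I-2 ? ·: EE|Ee|ee
E/II-1 un I-1×I-2: EE|Ee
E/II-2 un I-1×I-2: EE|Ee
E/II-3 ? I-1×I-2: EE|Ee|ee
⇒ E over [I-1,I-2,II-1,II-2,II-3]: 32 consistent
S/I-1 un ·: SS|Ss
S/I-2 aff ·: ss
S/II-1 ? I-1×I-2: Ss|ss
S/II-2 un I-1×I-2: Ss
S/II-3 un I-1×I-2: Ss
⇒ S over [I-1,I-2,II-1,II-2,II-3]: 3 consistent

II-2 ∈ {EE Ss, Ee Ss}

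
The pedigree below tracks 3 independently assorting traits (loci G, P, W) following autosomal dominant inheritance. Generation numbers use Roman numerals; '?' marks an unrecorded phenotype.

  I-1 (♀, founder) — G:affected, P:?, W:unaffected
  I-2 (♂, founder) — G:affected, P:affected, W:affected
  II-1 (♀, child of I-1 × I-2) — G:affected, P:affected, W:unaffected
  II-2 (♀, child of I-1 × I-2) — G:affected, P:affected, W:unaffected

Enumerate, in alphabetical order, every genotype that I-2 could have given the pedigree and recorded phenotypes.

G/I-1 aff ·: Gg|GG
G/I-2 aff ·: Gg|GG
G/II-1 aff I-1×I-2: Gg|GG
G/II-2 aff I-1×I-2: Gg|GG
⇒ G over [I-1,I-2,II-1,II-2]: 13 consistent
P/I-1 ? ·: pp|Pp|PP
P/I-2 aff ·: Pp|PP
P/II-1 aff I-1×I-2: Pp|PP
P/II-2 aff I-1×I-2: Pp|PP
⇒ P over [I-1,I-2,II-1,II-2]: 15 consistent
W/I-1 un ·: ww
W/I-2 aff ·: Ww
W/II-1 un I-1×I-2: ww
W/II-2 un I-1×I-2: ww
⇒ W over [I-1,I-2,II-1,II-2]: 1 consistent

I-2 ∈ {GG PP Ww, GG Pp Ww, Gg PP Ww, Gg Pp Ww}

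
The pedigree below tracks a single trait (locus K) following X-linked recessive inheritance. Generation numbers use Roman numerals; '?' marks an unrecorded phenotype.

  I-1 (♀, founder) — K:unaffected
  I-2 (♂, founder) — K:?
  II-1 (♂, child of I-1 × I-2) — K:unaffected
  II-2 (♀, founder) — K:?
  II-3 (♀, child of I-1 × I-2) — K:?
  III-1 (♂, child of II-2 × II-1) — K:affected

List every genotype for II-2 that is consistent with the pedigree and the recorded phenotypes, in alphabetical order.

K/I-1 un ·: X^KX^K|X^KX^k
K/I-2 ? ·: X^KY|X^kY
K/II-1 un I-1×I-2: X^KY
K/II-2 ? ·: X^KX^k|X^kX^k
K/II-3 ? I-1×I-2: X^KX^K|X^KX^k|X^kX^k
K/III-1 aff II-2×II-1: X^kY
⇒ K over [I-1,I-2,II-1,II-2,II-3,III-1]: 12 consistent

II-2 ∈ {X^KX^k, X^kX^k}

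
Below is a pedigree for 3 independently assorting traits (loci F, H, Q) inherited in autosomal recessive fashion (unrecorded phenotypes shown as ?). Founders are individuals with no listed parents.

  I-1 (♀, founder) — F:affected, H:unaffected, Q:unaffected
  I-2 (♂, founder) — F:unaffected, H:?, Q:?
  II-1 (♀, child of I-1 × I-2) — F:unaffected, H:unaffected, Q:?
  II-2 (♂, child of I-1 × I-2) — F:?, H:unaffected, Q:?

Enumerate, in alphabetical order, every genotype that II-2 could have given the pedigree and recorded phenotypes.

F/I-1 aff ·: ff
F/I-2 un ·: FF|Ff
F/II-1 un I-1×I-2: Ff
F/II-2 ? I-1×I-2: Ff|ff
⇒ F over [I-1,I-2,II-1,II-2]: 3 consistent
H/I-1 un ·: HH|Hh
H/I-2 ? ·: HH|Hh|hh
H/II-1 un I-1×I-2: HH|Hh
H/II-2 un I-1×I-2: HH|Hh
⇒ H over [I-1,I-2,II-1,II-2]: 15 consistent
Q/I-1 un ·: QQ|Qq
Q/I-2 ? ·: QQ|Qq|qq
Q/II-1 ? I-1×I-2: QQ|Qq|qq
Q/II-2 ? I-1×I-2: QQ|Qq|qq
⇒ Q over [I-1,I-2,II-1,II-2]: 23 consistent

II-2 ∈ {Ff HH QQ, Ff HH Qq, Ff HH qq, Ff Hh QQ, Ff Hh Qq, Ff Hh qq, ff HH QQ, ff HH Qq, ff HH qq, ff Hh QQ, ff Hh Qq, ff Hh qq}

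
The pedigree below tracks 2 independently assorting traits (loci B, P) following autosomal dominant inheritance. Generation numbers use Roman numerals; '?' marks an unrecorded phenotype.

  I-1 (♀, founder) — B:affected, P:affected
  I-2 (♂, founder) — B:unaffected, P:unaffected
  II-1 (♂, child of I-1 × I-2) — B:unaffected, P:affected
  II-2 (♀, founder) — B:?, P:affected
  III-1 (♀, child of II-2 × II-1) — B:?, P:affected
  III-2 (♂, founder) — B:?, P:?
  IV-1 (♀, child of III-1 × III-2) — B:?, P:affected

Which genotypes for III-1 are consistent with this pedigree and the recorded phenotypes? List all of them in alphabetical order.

B/I-1 aff ·: Bb
B/I-2 un ·: bb
B/II-1 un I-1×I-2: bb
B/II-2 ? ·: bb|Bb|BB
B/III-1 ? II-2×II-1: bb|Bb
B/III-2 ? ·: bb|Bb|BB
B/IV-1 ? III-1×III-2: bb|Bb|BB
⇒ B over [I-1,I-2,II-1,II-2,III-1,III-2,IV-1]: 22 consistent
P/I-1 aff ·: Pp|PP
P/I-2 un ·: pp
P/II-1 aff I-1×I-2: Pp
P/II-2 aff ·: Pp|PP
P/III-1 aff II-2×II-1: Pp|PP
P/III-2 ? ·: pp|Pp|PP
P/IV-1 aff III-1×III-2: Pp|PP
⇒ P over [I-1,I-2,II-1,II-2,III-1,III-2,IV-1]: 36 consistent

III-1 ∈ {Bb PP, Bb Pp, bb PP, bb Pp}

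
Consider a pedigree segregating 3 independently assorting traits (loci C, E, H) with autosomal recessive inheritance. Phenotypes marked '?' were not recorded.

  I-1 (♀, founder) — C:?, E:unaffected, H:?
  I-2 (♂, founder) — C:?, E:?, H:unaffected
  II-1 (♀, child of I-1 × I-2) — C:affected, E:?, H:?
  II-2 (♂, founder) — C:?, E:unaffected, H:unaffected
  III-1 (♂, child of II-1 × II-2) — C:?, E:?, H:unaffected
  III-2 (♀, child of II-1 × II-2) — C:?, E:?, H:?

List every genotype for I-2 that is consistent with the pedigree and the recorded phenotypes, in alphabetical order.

C/I-1 ? ·: Cc|cc
C/I-2 ? ·: Cc|cc
C/II-1 aff I-1×I-2: cc
C/II-2 ? ·: CC|Cc|cc
C/III-1 ? II-1×II-2: Cc|cc
C/III-2 ? II-1×II-2: Cc|cc
⇒ C over [I-1,I-2,II-1,II-2,III-1,III-2]: 24 consistent
E/I-1 un ·: EE|Ee
E/I-2 ? ·: EE|Ee|ee
E/II-1 ? I-1×I-2: EE|Ee|ee
E/II-2 un ·: EE|Ee
E/III-1 ? II-1×II-2: EE|Ee|ee
E/III-2 ? II-1×II-2: EE|Ee|ee
⇒ E over [I-1,I-2,II-1,II-2,III-1,III-2]: 95 consistent
H/I-1 ? ·: HH|Hh|hh
H/I-2 un ·: HH|Hh
H/II-1 ? I-1×I-2: HH|Hh|hh
H/II-2 un ·: HH|Hh
H/III-1 un II-1×II-2: HH|Hh
H/III-2 ? II-1×II-2: HH|Hh|hh
⇒ H over [I-1,I-2,II-1,II-2,III-1,III-2]: 76 consistent

I-2 ∈ {Cc EE HH, Cc EE Hh, Cc Ee HH, Cc Ee Hh, Cc ee HH, Cc ee Hh, cc EE HH, cc EE Hh, cc Ee HH, cc Ee Hh, cc ee HH, cc ee Hh}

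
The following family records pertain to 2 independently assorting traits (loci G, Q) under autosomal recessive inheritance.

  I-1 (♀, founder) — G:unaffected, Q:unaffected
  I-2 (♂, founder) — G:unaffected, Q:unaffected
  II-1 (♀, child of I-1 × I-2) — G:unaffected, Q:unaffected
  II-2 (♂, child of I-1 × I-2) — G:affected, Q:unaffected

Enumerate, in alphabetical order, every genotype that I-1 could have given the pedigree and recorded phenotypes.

G/I-1 un ·: Gg
G/I-2 un ·: Gg
G/II-1 un I-1×I-2: GG|Gg
G/II-2 aff I-1×I-2: gg
⇒ G over [I-1,I-2,II-1,II-2]: 2 consistent
Q/I-1 un ·: QQ|Qq
Q/I-2 un ·: QQ|Qq
Q/II-1 un I-1×I-2: QQ|Qq
Q/II-2 un I-1×I-2: QQ|Qq
⇒ Q over [I-1,I-2,II-1,II-2]: 13 consistent

I-1 ∈ {Gg QQ, Gg Qq}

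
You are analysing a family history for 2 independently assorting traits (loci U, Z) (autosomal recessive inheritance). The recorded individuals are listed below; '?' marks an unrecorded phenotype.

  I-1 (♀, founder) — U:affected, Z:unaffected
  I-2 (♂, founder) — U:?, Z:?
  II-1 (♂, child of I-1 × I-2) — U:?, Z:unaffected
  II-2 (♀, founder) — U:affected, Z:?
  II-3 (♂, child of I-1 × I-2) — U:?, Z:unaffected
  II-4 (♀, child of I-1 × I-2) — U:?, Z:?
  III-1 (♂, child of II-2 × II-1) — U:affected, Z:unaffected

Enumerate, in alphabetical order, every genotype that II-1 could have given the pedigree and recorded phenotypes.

U/I-1 aff ·: uu
U/I-2 ? ·: UU|Uu|uu
U/II-1 ? I-1×I-2: Uu|uu
U/II-2 aff ·: uu
U/II-3 ? I-1×I-2: Uu|uu
U/II-4 ? I-1×I-2: Uu|uu
U/III-1 aff II-2×II-1: uu
⇒ U over [I-1,I-2,II-1,II-2,II-3,II-4,III-1]: 10 consistent
Z/I-1 un ·: ZZ|Zz
Z/I-2 ? ·: ZZ|Zz|zz
Z/II-1 un I-1×I-2: ZZ|Zz
Z/II-2 ? ·: ZZ|Zz|zz
Z/II-3 un I-1×I-2: ZZ|Zz
Z/II-4 ? I-1×I-2: ZZ|Zz|zz
Z/III-1 un II-2×II-1: ZZ|Zz
⇒ Z over [I-1,I-2,II-1,II-2,II-3,II-4,III-1]: 145 consistent

II-1 ∈ {Uu ZZ, Uu Zz, uu ZZ, uu Zz}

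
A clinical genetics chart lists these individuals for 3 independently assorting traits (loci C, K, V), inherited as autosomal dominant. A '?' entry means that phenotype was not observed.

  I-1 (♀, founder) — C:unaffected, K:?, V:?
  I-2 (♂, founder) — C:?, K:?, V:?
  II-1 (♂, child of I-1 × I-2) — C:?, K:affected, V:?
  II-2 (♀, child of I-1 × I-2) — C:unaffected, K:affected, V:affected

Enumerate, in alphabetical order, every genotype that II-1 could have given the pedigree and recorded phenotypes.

II-1 ∈ {Cc KK VV, Cc KK Vv, Cc KK vv, Cc Kk VV, Cc Kk Vv, Cc Kk vv, cc KK VV, cc KK Vv, cc KK vv, cc Kk VV, cc Kk Vv, cc Kk vv}

C/I-1 un ·: cc
C/I-2 ? ·: cc|Cc
C/II-1 ? I-1×I-2: cc|Cc
C/II-2 un I-1×I-2: cc
⇒ C over [I-1,I-2,II-1,II-2]: 3 consistent
K/I-1 ? ·: kk|Kk|KK
K/I-2 ? ·: kk|Kk|KK
K/II-1 aff I-1×I-2: Kk|KK
K/II-2 aff I-1×I-2: Kk|KK
⇒ K over [I-1,I-2,II-1,II-2]: 17 consistent
V/I-1 ? ·: vv|Vv|VV
V/I-2 ? ·: vv|Vv|VV
V/II-1 ? I-1×I-2: vv|Vv|VV
V/II-2 aff I-1×I-2: Vv|VV
⇒ V over [I-1,I-2,II-1,II-2]: 21 consistent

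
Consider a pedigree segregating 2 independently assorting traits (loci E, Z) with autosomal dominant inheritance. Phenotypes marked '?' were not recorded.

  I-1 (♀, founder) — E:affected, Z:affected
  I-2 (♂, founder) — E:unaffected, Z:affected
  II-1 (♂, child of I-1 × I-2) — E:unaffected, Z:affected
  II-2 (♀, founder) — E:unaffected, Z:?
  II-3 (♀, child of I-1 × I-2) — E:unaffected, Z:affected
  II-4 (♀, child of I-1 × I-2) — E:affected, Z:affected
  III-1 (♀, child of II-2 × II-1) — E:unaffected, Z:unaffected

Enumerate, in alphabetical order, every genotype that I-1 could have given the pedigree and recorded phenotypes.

I-1 ∈ {Ee ZZ, Ee Zz}

E/I-1 aff ·: Ee
E/I-2 un ·: ee
E/II-1 un I-1×I-2: ee
E/II-2 un ·: ee
E/II-3 un I-1×I-2: ee
E/II-4 aff I-1×I-2: Ee
E/III-1 un II-2×II-1: ee
⇒ E over [I-1,I-2,II-1,II-2,II-3,II-4,III-1]: 1 consistent
Z/I-1 aff ·: Zz|ZZ
Z/I-2 aff ·: Zz|ZZ
Z/II-1 aff I-1×I-2: Zz
Z/II-2 ? ·: zz|Zz
Z/II-3 aff I-1×I-2: Zz|ZZ
Z/II-4 aff I-1×I-2: Zz|ZZ
Z/III-1 un II-2×II-1: zz
⇒ Z over [I-1,I-2,II-1,II-2,II-3,II-4,III-1]: 24 consistent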